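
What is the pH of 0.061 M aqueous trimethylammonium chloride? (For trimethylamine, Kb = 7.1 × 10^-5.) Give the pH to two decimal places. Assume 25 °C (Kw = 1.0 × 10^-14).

(CH3)3NH+ is the conjugate acid of the weak base (CH3)3N.
Ka = Kw/Kb = 1.0×10^-14 / 7.1 × 10^-5 = 1.41 × 10^-10
From the ICE table, Ka = x²/(0.061 − x) = 1.41 × 10^-10.
Neglecting x in the denominator: x = √(1.41 × 10^-10 × 0.061) = 2.93 × 10^-6 M
(x/C₀ = 0.0048% < 5%, so the approximation holds.)
pH = −log(2.93 × 10^-6) = 5.53

pH = 5.53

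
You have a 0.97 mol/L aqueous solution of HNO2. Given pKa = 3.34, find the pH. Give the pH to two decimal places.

HNO2 ⇌ NO2- + H+
Ka = 10^(−3.34) = 4.57 × 10^-4
Ka = [H+]²/(0.97 − [H+]) = 4.57 × 10^-4
Assume [H+] ≪ 0.97: [H+] ≈ √(4.57 × 10^-4 × 0.97) = 2.11 × 10^-2 M
Check: 2.2% ionized — well under 5%, approximation valid.
pH = −log(2.11 × 10^-2) = 1.68

pH = 1.68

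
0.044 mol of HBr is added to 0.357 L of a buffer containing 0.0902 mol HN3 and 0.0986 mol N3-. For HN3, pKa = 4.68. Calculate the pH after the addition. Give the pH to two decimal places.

pH = 4.29

After neutralization: n(HN3) = 0.134 mol, n(N3-) = 0.0546 mol.
pH = pKa + log(n_N3-/n_HN3) = 4.68 + log(0.0546/0.134) = 4.68 + (-0.390)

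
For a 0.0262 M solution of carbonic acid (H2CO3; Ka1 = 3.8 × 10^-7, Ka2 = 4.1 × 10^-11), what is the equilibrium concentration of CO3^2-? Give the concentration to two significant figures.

First ionization gives [H+] ≈ [HCO3-] = 9.98 × 10^-5 M.
Second step: Ka2 = [H+][CO3^2-]/[HCO3-] ≈ [CO3^2-] (since [H+] ≈ [HCO3-]).
So [CO3^2-] ≈ Ka2.

4.1 × 10^-11 M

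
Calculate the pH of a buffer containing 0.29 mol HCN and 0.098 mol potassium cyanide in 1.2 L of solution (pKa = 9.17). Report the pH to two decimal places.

pH = 8.70

Henderson–Hasselbalch: pH = pKa + log([CN-]/[HCN]) = 9.17 + log(0.098/0.29)
pH = 9.17 + (-0.471) = 8.70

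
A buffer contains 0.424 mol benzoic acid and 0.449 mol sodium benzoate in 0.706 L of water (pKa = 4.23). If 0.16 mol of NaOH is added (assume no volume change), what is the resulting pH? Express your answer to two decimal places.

After neutralization: n(C6H5COOH) = 0.264 mol, n(C6H5COO-) = 0.609 mol.
Henderson–Hasselbalch with mole ratio 0.609/0.264: pH = 4.23 + (+0.363)

pH = 4.59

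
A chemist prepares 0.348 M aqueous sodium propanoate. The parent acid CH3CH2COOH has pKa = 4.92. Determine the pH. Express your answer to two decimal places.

CH3CH2COO- is the conjugate base of the weak acid CH3CH2COOH.
Ka = 10^(−4.92) = 1.20 × 10^-5
Kb = Kw/Ka = 1.0×10^-14 / 1.20 × 10^-5 = 8.33 × 10^-10
Let x = [OH-] at equilibrium. Kb = x²/(0.348 − x).
Assume x ≪ 0.348: x ≈ √(8.33 × 10^-10 × 0.348) = 1.70 × 10^-5 M
(x/C₀ = 0.0049% < 5%, so the approximation holds.)
pOH = −log(1.70 × 10^-5) = 4.77; pH = 14.00 − 4.77 = 9.23

pH = 9.23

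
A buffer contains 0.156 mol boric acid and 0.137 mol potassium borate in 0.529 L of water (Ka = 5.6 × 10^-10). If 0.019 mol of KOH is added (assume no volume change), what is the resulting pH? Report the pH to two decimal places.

pH = 9.31

After neutralization: n(B(OH)3) = 0.137 mol, n(B(OH)4-) = 0.156 mol.
pKa = −log(5.6 × 10^-10) = 9.252
pH = pKa + log([A⁻]/[HA]) = 9.252 + log(0.156/0.137) = 9.252 +0.056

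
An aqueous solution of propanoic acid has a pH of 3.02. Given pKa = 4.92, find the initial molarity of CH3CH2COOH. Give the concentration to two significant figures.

C₀ = 7.7 × 10^-2 M

[H+] = 10^(-3.02) = 9.55 × 10^-4 M = x
Ka = 10^(−4.92) = 1.20 × 10^-5
Ka = x²/(C₀ − x) ⇒ C₀ = x + x²/Ka
C₀ = 9.55 × 10^-4 + (9.55 × 10^-4)²/(1.20 × 10^-5) = 7.70 × 10^-2 M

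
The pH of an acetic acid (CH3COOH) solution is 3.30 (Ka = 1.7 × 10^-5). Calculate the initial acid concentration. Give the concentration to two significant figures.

[H+] = 10^(-3.30) = 5.01 × 10^-4 M = x
Ka = x²/(C₀ − x) ⇒ C₀ = x + x²/Ka
C₀ = 5.01 × 10^-4 + (5.01 × 10^-4)²/(1.7 × 10^-5) = 1.53 × 10^-2 M

C₀ = 1.5 × 10^-2 M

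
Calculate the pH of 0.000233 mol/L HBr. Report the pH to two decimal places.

pH = 3.63

HBr is a strong acid and dissociates completely, so [H+] = 0.000233 M.
pH = -log(0.000233) = 3.63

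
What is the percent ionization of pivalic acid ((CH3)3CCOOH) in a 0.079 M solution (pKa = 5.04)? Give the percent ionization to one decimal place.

(CH3)3CCOOH ⇌ (CH3)3CCOO- + H+; let x = [H+] at equilibrium.
Ka = 10^(−5.04) = 9.12 × 10^-6
x ≈ √(Ka·C₀) = √(9.12 × 10^-6 × 0.079) = 8.49 × 10^-4 M
Fraction ionized = 8.49 × 10^-4 / 0.079 = 0.0107 → 1.1%

1.1%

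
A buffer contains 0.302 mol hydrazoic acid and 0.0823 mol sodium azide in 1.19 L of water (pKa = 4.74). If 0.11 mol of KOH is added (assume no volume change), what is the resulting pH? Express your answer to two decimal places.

OH- converts HN3 to N3-: HN3 → 0.192 mol, N3- → 0.192 mol.
pH = pKa + log(n_N3-/n_HN3) = 4.74 + log(0.192/0.192) = 4.74 + (+0.000)

pH = 4.74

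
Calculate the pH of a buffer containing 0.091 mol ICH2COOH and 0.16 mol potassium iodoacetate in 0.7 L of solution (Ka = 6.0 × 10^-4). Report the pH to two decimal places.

pH = 3.47

pKa = −log(6.0 × 10^-4) = 3.222
pH = pKa + log([A⁻]/[HA]) = 3.222 + log(0.16/0.091)
pH = 3.222 + (+0.245) = 3.47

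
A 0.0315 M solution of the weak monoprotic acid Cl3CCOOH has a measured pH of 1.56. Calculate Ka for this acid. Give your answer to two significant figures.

[H+] = 10^(-1.56) = 2.75 × 10^-2 M
At equilibrium [HA] = 0.0315 − 2.75 × 10^-2 = 4.00 × 10^-3 M
Ka = [H+][A-]/[HA] = (2.75 × 10^-2)² / 4.00 × 10^-3 = 1.9 × 10^-1

Ka = 1.9 × 10^-1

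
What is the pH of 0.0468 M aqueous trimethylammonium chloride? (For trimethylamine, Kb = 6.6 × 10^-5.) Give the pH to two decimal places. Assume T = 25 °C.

(CH3)3NH+ is the conjugate acid of the weak base (CH3)3N.
Ka = Kw/Kb = 1.0×10^-14 / 6.6 × 10^-5 = 1.52 × 10^-10
Ka = [H+]²/(0.0468 − [H+]) = 1.52 × 10^-10
Assume [H+] ≪ 0.0468: [H+] ≈ √(1.52 × 10^-10 × 0.0468) = 2.67 × 10^-6 M
Check: 0.0057% ionized — well under 5%, approximation valid.
pH = −log(2.67 × 10^-6) = 5.57

pH = 5.57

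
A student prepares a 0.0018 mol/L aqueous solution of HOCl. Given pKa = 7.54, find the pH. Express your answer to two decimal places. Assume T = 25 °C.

pH = 5.14

HOCl ⇌ OCl- + H+
Ka = 10^(−7.54) = 2.88 × 10^-8
Ka = x²/(0.0018 − x) = 2.88 × 10^-8
Assume x ≪ 0.0018: x ≈ √(2.88 × 10^-8 × 0.0018) = 7.20 × 10^-6 M
Check: 0.4% ionized — well under 5%, approximation valid.
pH = −log(7.20 × 10^-6) = 5.14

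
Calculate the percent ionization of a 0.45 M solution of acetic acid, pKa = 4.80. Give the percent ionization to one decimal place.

CH3COOH ⇌ CH3COO- + H+; let x = [H+] at equilibrium.
Ka = 10^(−4.80) = 1.58 × 10^-5
x ≈ √(Ka·C₀) = √(1.58 × 10^-5 × 0.45) = 2.67 × 10^-3 M
% ionization = x/C₀ × 100% = 2.67 × 10^-3/0.45 × 100% = 0.6%

0.6%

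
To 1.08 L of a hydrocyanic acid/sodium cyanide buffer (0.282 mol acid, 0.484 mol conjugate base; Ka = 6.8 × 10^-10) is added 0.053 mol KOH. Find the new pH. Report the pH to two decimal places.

pH = 9.54

OH- converts HCN to CN-: HCN → 0.229 mol, CN- → 0.537 mol.
pKa = −log(6.8 × 10^-10) = 9.167
Henderson–Hasselbalch with mole ratio 0.537/0.229: pH = 9.167 + (+0.370)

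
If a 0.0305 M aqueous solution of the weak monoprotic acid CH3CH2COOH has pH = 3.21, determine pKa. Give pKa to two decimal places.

pKa = 4.90

[H+] = 10^(-3.21) = 6.17 × 10^-4 M
At equilibrium [HA] = 0.0305 − 6.17 × 10^-4 = 2.99 × 10^-2 M
Ka = [H+][A-]/[HA] = (6.17 × 10^-4)² / 2.99 × 10^-2 = 1.27 × 10^-5
pKa = -log(1.27 × 10^-5) = 4.90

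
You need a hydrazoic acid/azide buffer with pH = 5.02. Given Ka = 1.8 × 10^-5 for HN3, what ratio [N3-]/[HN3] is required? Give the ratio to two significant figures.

ratio = 1.9

pKa = -log(1.8 × 10^-5) = 4.745
pH = pKa + log(r) ⇒ log(r) = 5.02 − 4.745 = +0.275
r = [N3-]/[HN3] = 10^(+0.275) = 1.88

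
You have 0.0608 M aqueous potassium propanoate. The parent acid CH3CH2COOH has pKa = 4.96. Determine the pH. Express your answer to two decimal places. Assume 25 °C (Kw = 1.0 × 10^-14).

pH = 8.87

CH3CH2COO- is the conjugate base of the weak acid CH3CH2COOH.
Ka = 10^(−4.96) = 1.10 × 10^-5
Kb = Kw/Ka = 1.0×10^-14 / 1.10 × 10^-5 = 9.09 × 10^-10
From the ICE table, Kb = [OH-]²/(0.0608 − [OH-]) = 9.09 × 10^-10.
Neglecting [OH-] in the denominator: [OH-] = √(9.09 × 10^-10 × 0.0608) = 7.43 × 10^-6 M
Check: 0.012% ionized — well under 5%, approximation valid.
pOH = 5.13, so pH = 14.00 − pOH = 8.87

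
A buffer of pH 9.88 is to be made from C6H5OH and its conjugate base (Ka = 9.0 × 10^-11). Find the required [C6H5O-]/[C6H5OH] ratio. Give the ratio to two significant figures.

pKa = -log(9.0 × 10^-11) = 10.046
pH = pKa + log(r) ⇒ log(r) = 9.88 − 10.046 = -0.166
r = [C6H5O-]/[C6H5OH] = 10^(-0.166) = 0.682

ratio = 0.68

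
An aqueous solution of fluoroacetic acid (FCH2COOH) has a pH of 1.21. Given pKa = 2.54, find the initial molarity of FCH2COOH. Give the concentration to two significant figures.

C₀ = 1.4 M

[H+] = 10^(-1.21) = 6.17 × 10^-2 M = x
Ka = 10^(−2.54) = 2.88 × 10^-3
Ka = x²/(C₀ − x) ⇒ C₀ = x + x²/Ka
C₀ = 6.17 × 10^-2 + (6.17 × 10^-2)²/(2.88 × 10^-3) = 1.38 M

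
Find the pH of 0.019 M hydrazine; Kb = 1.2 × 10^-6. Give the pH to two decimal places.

pH = 10.18

N2H4 + H2O ⇌ N2H5+ + OH-
From the ICE table, Kb = x²/(0.019 − x) = 1.2 × 10^-6.
Since Kb ≪ C₀, x ≈ √(Kb·C₀) = 1.51 × 10^-4 M.
pOH = 3.82, so pH = 14.00 − pOH = 10.18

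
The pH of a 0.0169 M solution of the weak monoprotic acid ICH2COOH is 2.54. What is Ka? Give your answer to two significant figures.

Ka = 5.9 × 10^-4

[H+] = 10^(-2.54) = 2.88 × 10^-3 M
At equilibrium [HA] = 0.0169 − 2.88 × 10^-3 = 1.40 × 10^-2 M
Ka = [H+][A-]/[HA] = (2.88 × 10^-3)² / 1.40 × 10^-2 = 5.9 × 10^-4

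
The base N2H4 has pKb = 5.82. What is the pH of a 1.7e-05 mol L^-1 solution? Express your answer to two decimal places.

pH = 8.64

N2H4 + H2O ⇌ N2H5+ + OH-
Kb = 10^(−5.82) = 1.51 × 10^-6
From the ICE table, Kb = x²/(1.7e-05 − x) = 1.51 × 10^-6.
x is not negligible relative to C₀; solve x² + 1.51e-06·x − 2.57e-11 = 0.
x = (−Kb + √(Kb² + 4·Kb·C₀))/2 = 4.37 × 10^-6 M
pOH = −log(4.37 × 10^-6) = 5.36; pH = 14.00 − 5.36 = 8.64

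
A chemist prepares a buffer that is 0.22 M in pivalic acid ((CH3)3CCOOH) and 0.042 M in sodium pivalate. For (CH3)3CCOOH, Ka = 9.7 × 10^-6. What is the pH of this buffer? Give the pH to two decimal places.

pH = 4.29

pKa = −log(9.7 × 10^-6) = 5.013
pH = pKa + log([A⁻]/[HA]) = 5.013 + log(0.042/0.22)
pH = 5.013 + (-0.719) = 4.29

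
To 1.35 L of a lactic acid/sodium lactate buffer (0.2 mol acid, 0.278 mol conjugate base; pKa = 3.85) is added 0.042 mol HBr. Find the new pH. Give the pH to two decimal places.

pH = 3.84

After neutralization: n(CH3CH(OH)COOH) = 0.242 mol, n(CH3CH(OH)COO-) = 0.236 mol.
pH = pKa + log(n_CH3CH(OH)COO-/n_CH3CH(OH)COOH) = 3.85 + log(0.236/0.242) = 3.85 + (-0.011)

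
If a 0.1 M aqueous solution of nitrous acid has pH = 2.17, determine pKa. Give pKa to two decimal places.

[H+] = 10^(-2.17) = 6.76 × 10^-3 M
At equilibrium [HA] = 0.1 − 6.76 × 10^-3 = 9.32 × 10^-2 M
Ka = [H+][A-]/[HA] = (6.76 × 10^-3)² / 9.32 × 10^-2 = 4.90 × 10^-4
pKa = -log(4.90 × 10^-4) = 3.31

pKa = 3.31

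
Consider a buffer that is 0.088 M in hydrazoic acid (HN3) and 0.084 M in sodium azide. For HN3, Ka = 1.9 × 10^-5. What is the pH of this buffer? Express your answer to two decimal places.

pKa = −log(1.9 × 10^-5) = 4.721
Henderson–Hasselbalch: pH = pKa + log([N3-]/[HN3]) = 4.721 + log(0.084/0.088)
pH = 4.721 + (-0.020) = 4.70

pH = 4.70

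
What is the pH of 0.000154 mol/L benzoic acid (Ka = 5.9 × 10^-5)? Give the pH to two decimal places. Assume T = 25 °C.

C6H5COOH ⇌ C6H5COO- + H+
Ka = x²/(0.000154 − x) = 5.9 × 10^-5
Here C₀/Ka ≈ 2.61, so the small-x approximation fails. Use the quadratic:
x = (−Ka + √(Ka² + 4·Ka·C₀))/2 = 7.03 × 10^-5 M
pH = −log[H+] = −log(7.03 × 10^-5) = 4.15

pH = 4.15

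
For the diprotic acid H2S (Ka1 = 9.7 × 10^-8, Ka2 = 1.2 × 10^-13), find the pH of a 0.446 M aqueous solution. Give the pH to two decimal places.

pH = 3.68

Ka1 ≫ Ka2, so treat the first dissociation as the only significant source of H+.
Ka1 = x²/(0.446 − x) = 9.7 × 10^-8
x ≈ √(9.7 × 10^-8 × 0.446) = 2.08 × 10^-4 M
pH = −log(2.08 × 10^-4) = 3.68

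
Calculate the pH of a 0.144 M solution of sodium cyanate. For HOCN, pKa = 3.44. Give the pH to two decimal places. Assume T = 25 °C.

OCN- is the conjugate base of the weak acid HOCN.
Ka = 10^(−3.44) = 3.63 × 10^-4
Kb = Kw/Ka = 1.0×10^-14 / 3.63 × 10^-4 = 2.75 × 10^-11
Kb = x²/(0.144 − x) = 2.75 × 10^-11
Neglecting x in the denominator: x = √(2.75 × 10^-11 × 0.144) = 1.99 × 10^-6 M
pOH = −log(1.99 × 10^-6) = 5.70; pH = 14.00 − 5.70 = 8.30

pH = 8.30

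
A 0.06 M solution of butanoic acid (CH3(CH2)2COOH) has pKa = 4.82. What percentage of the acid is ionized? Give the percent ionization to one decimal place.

CH3(CH2)2COOH ⇌ CH3(CH2)2COO- + H+; let x = [H+] at equilibrium.
Ka = 10^(−4.82) = 1.51 × 10^-5
x ≈ √(Ka·C₀) = √(1.51 × 10^-5 × 0.06) = 9.52 × 10^-4 M
Fraction ionized = 9.52 × 10^-4 / 0.06 = 0.0159 → 1.6%

1.6%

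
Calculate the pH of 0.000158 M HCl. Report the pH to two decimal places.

HCl is a strong acid and dissociates completely, so [H+] = 0.000158 M.
pH = -log(0.000158) = 3.80

pH = 3.80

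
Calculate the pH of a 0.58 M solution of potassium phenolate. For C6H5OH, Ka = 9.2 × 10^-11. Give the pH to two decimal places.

pH = 11.90

C6H5O- is the conjugate base of the weak acid C6H5OH.
Kb = Kw/Ka = 1.0×10^-14 / 9.2 × 10^-11 = 1.09 × 10^-4
From the ICE table, Kb = [OH-]²/(0.58 − [OH-]) = 1.09 × 10^-4.
Neglecting [OH-] in the denominator: [OH-] = √(1.09 × 10^-4 × 0.58) = 7.95 × 10^-3 M
pOH = −log(7.95 × 10^-3) = 2.10; pH = 14.00 − 2.10 = 11.90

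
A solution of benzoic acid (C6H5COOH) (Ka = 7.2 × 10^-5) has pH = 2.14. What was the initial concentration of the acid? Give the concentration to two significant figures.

C₀ = 7.4 × 10^-1 M

[H+] = 10^(-2.14) = 7.24 × 10^-3 M = x
Ka = x²/(C₀ − x) ⇒ C₀ = x + x²/Ka
C₀ = 7.24 × 10^-3 + (7.24 × 10^-3)²/(7.2 × 10^-5) = 7.35 × 10^-1 M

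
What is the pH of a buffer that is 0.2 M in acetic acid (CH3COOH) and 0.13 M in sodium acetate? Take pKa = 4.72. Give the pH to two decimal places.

Henderson–Hasselbalch: pH = pKa + log([CH3COO-]/[CH3COOH]) = 4.72 + log(0.13/0.2)
pH = 4.72 + (-0.187) = 4.53

pH = 4.53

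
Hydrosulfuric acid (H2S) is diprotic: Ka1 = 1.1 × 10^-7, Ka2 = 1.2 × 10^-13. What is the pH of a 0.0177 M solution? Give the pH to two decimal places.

Since Ka1 ≫ Ka2, the first ionization dominates [H+].
Ka1 = x²/(0.0177 − x) = 1.1 × 10^-7
x ≈ √(1.1 × 10^-7 × 0.0177) = 4.41 × 10^-5 M
pH = −log(4.41 × 10^-5) = 4.36

pH = 4.36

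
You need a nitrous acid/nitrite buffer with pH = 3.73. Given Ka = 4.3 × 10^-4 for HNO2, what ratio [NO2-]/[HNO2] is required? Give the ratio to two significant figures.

pKa = -log(4.3 × 10^-4) = 3.367
pH = pKa + log(r) ⇒ log(r) = 3.73 − 3.367 = +0.363
r = [NO2-]/[HNO2] = 10^(+0.363) = 2.31

ratio = 2.3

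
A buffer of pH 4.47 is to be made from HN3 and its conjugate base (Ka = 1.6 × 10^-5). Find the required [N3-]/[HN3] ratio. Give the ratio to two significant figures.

pKa = -log(1.6 × 10^-5) = 4.796
pH = pKa + log(r) ⇒ log(r) = 4.47 − 4.796 = -0.326
r = [N3-]/[HN3] = 10^(-0.326) = 0.472

ratio = 0.47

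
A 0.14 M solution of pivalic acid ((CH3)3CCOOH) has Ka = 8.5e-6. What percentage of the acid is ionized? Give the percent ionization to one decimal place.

0.8%

(CH3)3CCOOH ⇌ (CH3)3CCOO- + H+; let x = [H+] at equilibrium.
x ≈ √(Ka·C₀) = √(8.5 × 10^-6 × 0.14) = 1.09 × 10^-3 M
Fraction ionized = 1.09 × 10^-3 / 0.14 = 0.0078 → 0.8%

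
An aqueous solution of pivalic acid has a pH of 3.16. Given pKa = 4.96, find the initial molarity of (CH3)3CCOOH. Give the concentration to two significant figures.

C₀ = 4.4 × 10^-2 M

[H+] = 10^(-3.16) = 6.92 × 10^-4 M = x
Ka = 10^(−4.96) = 1.10 × 10^-5
Ka = x²/(C₀ − x) ⇒ C₀ = x + x²/Ka
C₀ = 6.92 × 10^-4 + (6.92 × 10^-4)²/(1.10 × 10^-5) = 4.42 × 10^-2 M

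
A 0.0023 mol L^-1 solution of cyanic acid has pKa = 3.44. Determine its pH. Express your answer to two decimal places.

pH = 3.12

HOCN ⇌ OCN- + H+
Ka = 10^(−3.44) = 3.63 × 10^-4
Ka = [H+]²/(0.0023 − [H+]) = 3.63 × 10^-4
[H+] is not negligible relative to C₀; solve [H+]² + 0.000363·[H+] − 8.35e-07 = 0.
[H+] = (−Ka + √(Ka² + 4·Ka·C₀))/2 = 7.50 × 10^-4 M
pH = −log[H+] = −log(7.50 × 10^-4) = 3.12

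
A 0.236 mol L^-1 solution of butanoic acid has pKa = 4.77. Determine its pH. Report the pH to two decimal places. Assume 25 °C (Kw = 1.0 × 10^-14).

pH = 2.70

CH3(CH2)2COOH ⇌ CH3(CH2)2COO- + H+
Ka = 10^(−4.77) = 1.70 × 10^-5
Let x = [H+] at equilibrium. Ka = x²/(0.236 − x).
Neglecting x in the denominator: x = √(1.70 × 10^-5 × 0.236) = 2.00 × 10^-3 M
Check: 0.85% ionized — well under 5%, approximation valid.
pH = −log(2.00 × 10^-3) = 2.70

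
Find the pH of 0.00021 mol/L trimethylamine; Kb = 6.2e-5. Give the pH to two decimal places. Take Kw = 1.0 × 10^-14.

pH = 9.94

(CH3)3N + H2O ⇌ (CH3)3NH+ + OH-
Kb = x²/(0.00021 − x) = 6.2 × 10^-5
The 5% rule fails; solving x² + Kb·x − Kb·C₀ = 0 exactly:
x = (−Kb + √(Kb² + 4·Kb·C₀))/2 = 8.72 × 10^-5 M
pOH = −log(8.72 × 10^-5) = 4.06; pH = 14.00 − 4.06 = 9.94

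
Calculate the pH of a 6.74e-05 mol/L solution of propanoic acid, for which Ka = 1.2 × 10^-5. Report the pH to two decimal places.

CH3CH2COOH ⇌ CH3CH2COO- + H+
From the ICE table, Ka = [H+]²/(6.74e-05 − [H+]) = 1.2 × 10^-5.
[H+] is not negligible relative to C₀; solve [H+]² + 1.2e-05·[H+] − 8.09e-10 = 0.
[H+] = (−Ka + √(Ka² + 4·Ka·C₀))/2 = 2.31 × 10^-5 M
pH = −log(2.31 × 10^-5) = 4.64

pH = 4.64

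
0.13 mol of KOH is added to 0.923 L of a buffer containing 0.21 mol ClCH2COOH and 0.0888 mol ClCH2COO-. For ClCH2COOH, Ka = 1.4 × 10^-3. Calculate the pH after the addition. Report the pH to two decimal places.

OH- converts ClCH2COOH to ClCH2COO-: ClCH2COOH → 0.08 mol, ClCH2COO- → 0.219 mol.
pKa = −log(1.4 × 10^-3) = 2.854
pH = pKa + log(n_ClCH2COO-/n_ClCH2COOH) = 2.854 + log(0.219/0.08) = 2.854 + (+0.437)

pH = 3.29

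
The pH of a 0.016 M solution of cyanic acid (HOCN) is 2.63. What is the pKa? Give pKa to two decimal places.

[H+] = 10^(-2.63) = 2.34 × 10^-3 M
At equilibrium [HA] = 0.016 − 2.34 × 10^-3 = 1.37 × 10^-2 M
Ka = [H+][A-]/[HA] = (2.34 × 10^-3)² / 1.37 × 10^-2 = 4.00 × 10^-4
pKa = -log(4.00 × 10^-4) = 3.40

pKa = 3.40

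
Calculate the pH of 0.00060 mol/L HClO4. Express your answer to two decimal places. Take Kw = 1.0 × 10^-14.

HClO4 is a strong acid and dissociates completely, so [H+] = 0.00060 M.
pH = -log(0.0006) = 3.22

pH = 3.22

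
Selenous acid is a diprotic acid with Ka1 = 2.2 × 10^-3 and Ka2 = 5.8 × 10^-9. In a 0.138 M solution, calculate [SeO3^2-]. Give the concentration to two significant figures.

First ionization gives [H+] ≈ [HSeO3-] = 1.64 × 10^-2 M.
Second step: Ka2 = [H+][SeO3^2-]/[HSeO3-] ≈ [SeO3^2-] (since [H+] ≈ [HSeO3-]).
So [SeO3^2-] ≈ Ka2.

5.8 × 10^-9 M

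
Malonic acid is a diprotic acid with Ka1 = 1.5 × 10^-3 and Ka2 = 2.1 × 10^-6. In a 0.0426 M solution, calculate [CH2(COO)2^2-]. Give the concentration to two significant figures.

First ionization gives [H+] ≈ [CH2(COOH)COO-] = 7.28 × 10^-3 M.
Second step: Ka2 = [H+][CH2(COO)2^2-]/[CH2(COOH)COO-] ≈ [CH2(COO)2^2-] (since [H+] ≈ [CH2(COOH)COO-]).
So [CH2(COO)2^2-] ≈ Ka2.

2.1 × 10^-6 M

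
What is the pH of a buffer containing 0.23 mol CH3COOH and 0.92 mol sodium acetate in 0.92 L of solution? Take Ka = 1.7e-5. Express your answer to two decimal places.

pKa = −log(1.7 × 10^-5) = 4.770
Henderson–Hasselbalch: pH = pKa + log([CH3COO-]/[CH3COOH]) = 4.770 + log(0.92/0.23)
pH = 4.770 + (+0.602) = 5.37

pH = 5.37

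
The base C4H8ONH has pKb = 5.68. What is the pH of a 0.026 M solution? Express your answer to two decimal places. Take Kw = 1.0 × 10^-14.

pH = 10.37

C4H8ONH + H2O ⇌ C4H8ONH2+ + OH-
Kb = 10^(−5.68) = 2.09 × 10^-6
Kb = x²/(0.026 − x) = 2.09 × 10^-6
Neglecting x in the denominator: x = √(2.09 × 10^-6 × 0.026) = 2.33 × 10^-4 M
pOH = 3.63, so pH = 14.00 − pOH = 10.37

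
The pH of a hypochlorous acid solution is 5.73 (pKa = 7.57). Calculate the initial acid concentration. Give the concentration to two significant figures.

C₀ = 1.3 × 10^-4 M

[H+] = 10^(-5.73) = 1.86 × 10^-6 M = x
Ka = 10^(−7.57) = 2.69 × 10^-8
Ka = x²/(C₀ − x) ⇒ C₀ = x + x²/Ka
C₀ = 1.86 × 10^-6 + (1.86 × 10^-6)²/(2.69 × 10^-8) = 1.30 × 10^-4 M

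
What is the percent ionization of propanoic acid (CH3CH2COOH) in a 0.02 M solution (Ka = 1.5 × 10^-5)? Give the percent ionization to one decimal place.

CH3CH2COOH ⇌ CH3CH2COO- + H+; let x = [H+] at equilibrium.
x ≈ √(Ka·C₀) = √(1.5 × 10^-5 × 0.02) = 5.48 × 10^-4 M
Fraction ionized = 5.48 × 10^-4 / 0.02 = 0.0274 → 2.7%

2.7%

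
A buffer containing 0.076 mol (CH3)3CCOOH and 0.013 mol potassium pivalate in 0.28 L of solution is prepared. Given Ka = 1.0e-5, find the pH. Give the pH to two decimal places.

pH = 4.23

pKa = −log(1.0 × 10^-5) = 5.000
pH = pKa + log([A⁻]/[HA]) = 5.000 + log(0.013/0.076)
pH = 5.000 + (-0.767) = 4.23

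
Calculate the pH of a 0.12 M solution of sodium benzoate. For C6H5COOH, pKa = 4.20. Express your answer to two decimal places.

pH = 8.64

C6H5COO- is the conjugate base of the weak acid C6H5COOH.
Ka = 10^(−4.20) = 6.31 × 10^-5
Kb = Kw/Ka = 1.0×10^-14 / 6.31 × 10^-5 = 1.58 × 10^-10
Kb = x²/(0.12 − x) = 1.58 × 10^-10
Assume x ≪ 0.12: x ≈ √(1.58 × 10^-10 × 0.12) = 4.35 × 10^-6 M
pOH = −log(4.35 × 10^-6) = 5.36; pH = 14.00 − 5.36 = 8.64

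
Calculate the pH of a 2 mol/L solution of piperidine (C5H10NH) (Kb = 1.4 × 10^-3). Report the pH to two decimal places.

pH = 12.72

C5H10NH + H2O ⇌ C5H10NH2+ + OH-
From the ICE table, Kb = x²/(2 − x) = 1.4 × 10^-3.
Neglecting x in the denominator: x = √(1.4 × 10^-3 × 2) = 5.29 × 10^-2 M
pOH = 1.28, so pH = 14.00 − pOH = 12.72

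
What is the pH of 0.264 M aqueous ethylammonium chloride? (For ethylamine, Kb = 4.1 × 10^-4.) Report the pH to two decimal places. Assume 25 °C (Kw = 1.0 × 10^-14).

C2H5NH3+ is the conjugate acid of the weak base C2H5NH2.
Ka = Kw/Kb = 1.0×10^-14 / 4.1 × 10^-4 = 2.44 × 10^-11
From the ICE table, Ka = x²/(0.264 − x) = 2.44 × 10^-11.
Assume x ≪ 0.264: x ≈ √(2.44 × 10^-11 × 0.264) = 2.54 × 10^-6 M
pH = −log(2.54 × 10^-6) = 5.60

pH = 5.60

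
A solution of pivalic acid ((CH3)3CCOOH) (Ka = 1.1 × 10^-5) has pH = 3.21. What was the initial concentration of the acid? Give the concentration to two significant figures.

[H+] = 10^(-3.21) = 6.17 × 10^-4 M = x
Ka = x²/(C₀ − x) ⇒ C₀ = x + x²/Ka
C₀ = 6.17 × 10^-4 + (6.17 × 10^-4)²/(1.1 × 10^-5) = 3.52 × 10^-2 M

C₀ = 3.5 × 10^-2 M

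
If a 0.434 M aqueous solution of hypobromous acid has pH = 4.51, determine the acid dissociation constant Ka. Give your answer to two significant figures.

[H+] = 10^(-4.51) = 3.09 × 10^-5 M
At equilibrium [HA] = 0.434 − 3.09 × 10^-5 = 4.34 × 10^-1 M
Ka = [H+][A-]/[HA] = (3.09 × 10^-5)² / 4.34 × 10^-1 = 2.2 × 10^-9

Ka = 2.2 × 10^-9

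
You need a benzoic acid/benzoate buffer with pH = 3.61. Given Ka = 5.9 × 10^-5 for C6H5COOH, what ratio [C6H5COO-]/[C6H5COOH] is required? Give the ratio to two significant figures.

pKa = -log(5.9 × 10^-5) = 4.229
pH = pKa + log(r) ⇒ log(r) = 3.61 − 4.229 = -0.619
r = [C6H5COO-]/[C6H5COOH] = 10^(-0.619) = 0.24

ratio = 0.24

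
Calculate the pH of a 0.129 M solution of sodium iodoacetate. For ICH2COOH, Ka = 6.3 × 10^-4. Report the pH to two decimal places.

pH = 8.16

ICH2COO- is the conjugate base of the weak acid ICH2COOH.
Kb = Kw/Ka = 1.0×10^-14 / 6.3 × 10^-4 = 1.59 × 10^-11
Kb = x²/(0.129 − x) = 1.59 × 10^-11
Assume x ≪ 0.129: x ≈ √(1.59 × 10^-11 × 0.129) = 1.43 × 10^-6 M
(x/C₀ = 0.0011% < 5%, so the approximation holds.)
pOH = 5.84, so pH = 14.00 − pOH = 8.16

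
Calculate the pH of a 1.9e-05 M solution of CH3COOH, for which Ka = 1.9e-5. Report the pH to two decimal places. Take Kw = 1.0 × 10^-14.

CH3COOH ⇌ CH3COO- + H+
Ka = x²/(1.9e-05 − x) = 1.9 × 10^-5
Here C₀/Ka ≈ 1, so the small-x approximation fails. Use the quadratic:
x = (−Ka + √(Ka² + 4·Ka·C₀))/2 = 1.17 × 10^-5 M
pH = −log[H+] = −log(1.17 × 10^-5) = 4.93

pH = 4.93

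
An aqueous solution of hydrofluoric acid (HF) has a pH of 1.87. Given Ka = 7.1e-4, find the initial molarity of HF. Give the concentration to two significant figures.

[H+] = 10^(-1.87) = 1.35 × 10^-2 M = x
Ka = x²/(C₀ − x) ⇒ C₀ = x + x²/Ka
C₀ = 1.35 × 10^-2 + (1.35 × 10^-2)²/(7.1 × 10^-4) = 2.70 × 10^-1 M

C₀ = 2.7 × 10^-1 M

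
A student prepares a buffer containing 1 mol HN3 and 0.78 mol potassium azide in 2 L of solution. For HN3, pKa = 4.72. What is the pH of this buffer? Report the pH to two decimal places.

pH = pKa + log([A⁻]/[HA]) = 4.72 + log(0.78/1)
pH = 4.72 + (-0.108) = 4.61

pH = 4.61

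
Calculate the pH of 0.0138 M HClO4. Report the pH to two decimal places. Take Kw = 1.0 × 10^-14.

HClO4 is a strong acid and dissociates completely, so [H+] = 0.0138 M.
pH = -log(0.0138) = 1.86

pH = 1.86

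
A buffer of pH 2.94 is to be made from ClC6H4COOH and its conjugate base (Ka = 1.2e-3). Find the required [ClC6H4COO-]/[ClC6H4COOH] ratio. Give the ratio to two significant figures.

pKa = -log(1.2 × 10^-3) = 2.921
pH = pKa + log(r) ⇒ log(r) = 2.94 − 2.921 = +0.019
r = [ClC6H4COO-]/[ClC6H4COOH] = 10^(+0.019) = 1.04

ratio = 1.0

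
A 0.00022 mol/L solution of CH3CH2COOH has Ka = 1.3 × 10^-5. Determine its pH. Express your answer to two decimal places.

pH = 4.32

CH3CH2COOH ⇌ CH3CH2COO- + H+
From the ICE table, Ka = [H+]²/(0.00022 − [H+]) = 1.3 × 10^-5.
[H+] is not negligible relative to C₀; solve [H+]² + 1.3e-05·[H+] − 2.86e-09 = 0.
[H+] = (−Ka + √(Ka² + 4·Ka·C₀))/2 = 4.74 × 10^-5 M
pH = −log(4.74 × 10^-5) = 4.32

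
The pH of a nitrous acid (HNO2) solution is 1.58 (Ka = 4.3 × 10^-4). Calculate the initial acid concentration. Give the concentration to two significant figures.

[H+] = 10^(-1.58) = 2.63 × 10^-2 M = x
Ka = x²/(C₀ − x) ⇒ C₀ = x + x²/Ka
C₀ = 2.63 × 10^-2 + (2.63 × 10^-2)²/(4.3 × 10^-4) = 1.63 M

C₀ = 1.6 M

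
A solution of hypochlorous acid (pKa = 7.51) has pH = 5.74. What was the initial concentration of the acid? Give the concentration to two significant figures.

[H+] = 10^(-5.74) = 1.82 × 10^-6 M = x
Ka = 10^(−7.51) = 3.09 × 10^-8
Ka = x²/(C₀ − x) ⇒ C₀ = x + x²/Ka
C₀ = 1.82 × 10^-6 + (1.82 × 10^-6)²/(3.09 × 10^-8) = 1.09 × 10^-4 M

C₀ = 1.1 × 10^-4 M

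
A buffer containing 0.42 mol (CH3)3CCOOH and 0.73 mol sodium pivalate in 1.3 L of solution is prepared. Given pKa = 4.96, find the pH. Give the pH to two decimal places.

pH = pKa + log([A⁻]/[HA]) = 4.96 + log(0.73/0.42)
pH = 4.96 + (+0.240) = 5.20

pH = 5.20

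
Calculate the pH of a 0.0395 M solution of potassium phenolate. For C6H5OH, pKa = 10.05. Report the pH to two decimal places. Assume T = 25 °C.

pH = 11.31

C6H5O- is the conjugate base of the weak acid C6H5OH.
Ka = 10^(−10.05) = 8.91 × 10^-11
Kb = Kw/Ka = 1.0×10^-14 / 8.91 × 10^-11 = 1.12 × 10^-4
Kb = [OH-]²/(0.0395 − [OH-]) = 1.12 × 10^-4
Here C₀/Kb ≈ 353, so the small-[OH-] approximation fails. Use the quadratic:
[OH-] = [−0.000112 + √(0.000112² + 1.77e-05)]/2 = 2.05 × 10^-3 M
pOH = 2.69, so pH = 14.00 − pOH = 11.31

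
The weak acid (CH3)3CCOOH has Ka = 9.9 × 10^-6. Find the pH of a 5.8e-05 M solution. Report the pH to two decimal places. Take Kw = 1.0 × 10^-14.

(CH3)3CCOOH ⇌ (CH3)3CCOO- + H+
From the ICE table, Ka = [H+]²/(5.8e-05 − [H+]) = 9.9 × 10^-6.
Here C₀/Ka ≈ 5.86, so the small-[H+] approximation fails. Use the quadratic:
[H+] = (−Ka + √(Ka² + 4·Ka·C₀))/2 = 1.95 × 10^-5 M
pH = −log[H+] = −log(1.95 × 10^-5) = 4.71

pH = 4.71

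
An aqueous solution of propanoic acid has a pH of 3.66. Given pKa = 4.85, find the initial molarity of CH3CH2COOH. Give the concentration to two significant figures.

C₀ = 3.6 × 10^-3 M

[H+] = 10^(-3.66) = 2.19 × 10^-4 M = x
Ka = 10^(−4.85) = 1.41 × 10^-5
Ka = x²/(C₀ − x) ⇒ C₀ = x + x²/Ka
C₀ = 2.19 × 10^-4 + (2.19 × 10^-4)²/(1.41 × 10^-5) = 3.62 × 10^-3 M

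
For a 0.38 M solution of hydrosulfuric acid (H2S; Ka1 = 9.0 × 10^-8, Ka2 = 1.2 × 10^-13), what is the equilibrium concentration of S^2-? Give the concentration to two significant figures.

1.2 × 10^-13 M

First ionization gives [H+] ≈ [HS-] = 1.85 × 10^-4 M.
Second step: Ka2 = [H+][S^2-]/[HS-] ≈ [S^2-] (since [H+] ≈ [HS-]).
So [S^2-] ≈ Ka2.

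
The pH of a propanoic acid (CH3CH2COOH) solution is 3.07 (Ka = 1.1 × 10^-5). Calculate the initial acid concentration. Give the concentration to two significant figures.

C₀ = 6.7 × 10^-2 M

[H+] = 10^(-3.07) = 8.51 × 10^-4 M = x
Ka = x²/(C₀ − x) ⇒ C₀ = x + x²/Ka
C₀ = 8.51 × 10^-4 + (8.51 × 10^-4)²/(1.1 × 10^-5) = 6.67 × 10^-2 M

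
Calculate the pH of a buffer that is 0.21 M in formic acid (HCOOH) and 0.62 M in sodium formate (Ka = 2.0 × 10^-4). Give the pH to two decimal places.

pH = 4.17

pKa = −log(2.0 × 10^-4) = 3.699
Using pH = pKa + log([base]/[acid]) with [base]/[acid] = 0.62/0.21:
pH = 3.699 + (+0.470) = 4.17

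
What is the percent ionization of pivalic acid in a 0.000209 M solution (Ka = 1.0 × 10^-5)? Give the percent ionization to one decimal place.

19.6%

(CH3)3CCOOH ⇌ (CH3)3CCOO- + H+; let x = [H+] at equilibrium.
Ka = x²/(C₀ − x); solving the quadratic gives x = 4.10 × 10^-5 M.
% ionization = x/C₀ × 100% = 4.10 × 10^-5/0.000209 × 100% = 19.6%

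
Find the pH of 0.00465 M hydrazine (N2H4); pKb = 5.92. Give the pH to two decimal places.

N2H4 + H2O ⇌ N2H5+ + OH-
Kb = 10^(−5.92) = 1.20 × 10^-6
Kb = [OH-]²/(0.00465 − [OH-]) = 1.20 × 10^-6
Assume [OH-] ≪ 0.00465: [OH-] ≈ √(1.20 × 10^-6 × 0.00465) = 7.47 × 10^-5 M
pOH = −log(7.47 × 10^-5) = 4.13; pH = 14.00 − 4.13 = 9.87

pH = 9.87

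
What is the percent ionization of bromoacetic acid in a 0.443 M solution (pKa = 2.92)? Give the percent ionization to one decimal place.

BrCH2COOH ⇌ BrCH2COO- + H+; let x = [H+] at equilibrium.
Ka = 10^(−2.92) = 1.20 × 10^-3
Solve x² + 0.0012x − 0.000532 = 0 → x = 2.25 × 10^-2 M
Fraction ionized = 2.25 × 10^-2 / 0.443 = 0.0508 → 5.1%

5.1%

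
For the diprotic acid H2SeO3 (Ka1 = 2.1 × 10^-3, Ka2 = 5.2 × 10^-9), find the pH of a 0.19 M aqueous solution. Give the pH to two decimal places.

pH = 1.72

Since Ka1 ≫ Ka2, the first ionization dominates [H+].
Ka1 = x²/(0.19 − x) = 2.1 × 10^-3
Solving the quadratic: x = (−Ka1 + √(Ka1² + 4·Ka1·C₀))/2 = 1.90 × 10^-2 M
pH = −log(1.90 × 10^-2) = 1.72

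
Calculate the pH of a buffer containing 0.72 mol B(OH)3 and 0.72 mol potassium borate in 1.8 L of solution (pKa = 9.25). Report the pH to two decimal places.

Using pH = pKa + log([base]/[acid]) with [base]/[acid] = 0.72/0.72:
pH = 9.25 + (+0.000) = 9.25

pH = 9.25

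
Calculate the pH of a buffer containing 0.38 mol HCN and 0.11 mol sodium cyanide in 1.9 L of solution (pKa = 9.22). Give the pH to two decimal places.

Using pH = pKa + log([base]/[acid]) with [base]/[acid] = 0.11/0.38:
pH = 9.22 + (-0.538) = 8.68

pH = 8.68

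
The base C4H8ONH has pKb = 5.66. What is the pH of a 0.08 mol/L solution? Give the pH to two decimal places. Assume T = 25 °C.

pH = 10.62

C4H8ONH + H2O ⇌ C4H8ONH2+ + OH-
Kb = 10^(−5.66) = 2.19 × 10^-6
From the ICE table, Kb = [OH-]²/(0.08 − [OH-]) = 2.19 × 10^-6.
Neglecting [OH-] in the denominator: [OH-] = √(2.19 × 10^-6 × 0.08) = 4.19 × 10^-4 M
pOH = 3.38, so pH = 14.00 − pOH = 10.62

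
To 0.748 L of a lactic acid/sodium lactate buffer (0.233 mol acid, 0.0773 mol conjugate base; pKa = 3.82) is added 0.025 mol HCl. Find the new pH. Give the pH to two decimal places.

pH = 3.13

After neutralization: n(CH3CH(OH)COOH) = 0.258 mol, n(CH3CH(OH)COO-) = 0.0523 mol.
pH = pKa + log(n_CH3CH(OH)COO-/n_CH3CH(OH)COOH) = 3.82 + log(0.0523/0.258) = 3.82 + (-0.693)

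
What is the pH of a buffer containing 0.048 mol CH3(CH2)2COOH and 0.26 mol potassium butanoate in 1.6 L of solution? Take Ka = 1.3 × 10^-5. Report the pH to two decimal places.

pH = 5.62

pKa = −log(1.3 × 10^-5) = 4.886
pH = pKa + log([A⁻]/[HA]) = 4.886 + log(0.26/0.048)
pH = 4.886 + (+0.734) = 5.62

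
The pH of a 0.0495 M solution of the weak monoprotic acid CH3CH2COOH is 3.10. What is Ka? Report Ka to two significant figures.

[H+] = 10^(-3.10) = 7.94 × 10^-4 M
At equilibrium [HA] = 0.0495 − 7.94 × 10^-4 = 4.87 × 10^-2 M
Ka = [H+][A-]/[HA] = (7.94 × 10^-4)² / 4.87 × 10^-2 = 1.3 × 10^-5

Ka = 1.3 × 10^-5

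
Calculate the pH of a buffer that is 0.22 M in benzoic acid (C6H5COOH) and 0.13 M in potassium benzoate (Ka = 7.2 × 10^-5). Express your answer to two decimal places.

pH = 3.91

pKa = −log(7.2 × 10^-5) = 4.143
Henderson–Hasselbalch: pH = pKa + log([C6H5COO-]/[C6H5COOH]) = 4.143 + log(0.13/0.22)
pH = 4.143 + (-0.228) = 3.91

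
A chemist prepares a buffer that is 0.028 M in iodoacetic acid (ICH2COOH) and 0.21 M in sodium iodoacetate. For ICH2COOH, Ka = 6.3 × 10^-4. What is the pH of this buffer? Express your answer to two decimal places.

pH = 4.08

pKa = −log(6.3 × 10^-4) = 3.201
Using pH = pKa + log([base]/[acid]) with [base]/[acid] = 0.21/0.028:
pH = 3.201 + (+0.875) = 4.08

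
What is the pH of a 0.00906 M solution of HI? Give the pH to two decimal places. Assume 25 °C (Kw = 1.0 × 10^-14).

HI is a strong acid and dissociates completely, so [H+] = 0.00906 M.
pH = -log(0.00906) = 2.04

pH = 2.04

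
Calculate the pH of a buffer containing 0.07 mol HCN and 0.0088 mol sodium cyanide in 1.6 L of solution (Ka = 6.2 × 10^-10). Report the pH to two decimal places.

pKa = −log(6.2 × 10^-10) = 9.208
pH = pKa + log([A⁻]/[HA]) = 9.208 + log(0.0088/0.07)
pH = 9.208 + (-0.901) = 8.31

pH = 8.31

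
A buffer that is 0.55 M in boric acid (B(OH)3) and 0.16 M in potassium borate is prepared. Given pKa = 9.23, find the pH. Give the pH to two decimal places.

Henderson–Hasselbalch: pH = pKa + log([B(OH)4-]/[B(OH)3]) = 9.23 + log(0.16/0.55)
pH = 9.23 + (-0.536) = 8.69

pH = 8.69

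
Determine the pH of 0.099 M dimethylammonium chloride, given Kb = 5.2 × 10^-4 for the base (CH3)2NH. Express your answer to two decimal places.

(CH3)2NH2+ is the conjugate acid of the weak base (CH3)2NH.
Ka = Kw/Kb = 1.0×10^-14 / 5.2 × 10^-4 = 1.92 × 10^-11
Ka = [H+]²/(0.099 − [H+]) = 1.92 × 10^-11
Neglecting [H+] in the denominator: [H+] = √(1.92 × 10^-11 × 0.099) = 1.38 × 10^-6 M
Check: 0.0014% ionized — well under 5%, approximation valid.
pH = −log[H+] = −log(1.38 × 10^-6) = 5.86

pH = 5.86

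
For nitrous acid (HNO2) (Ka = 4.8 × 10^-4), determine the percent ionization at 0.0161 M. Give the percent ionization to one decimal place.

15.8%

HNO2 ⇌ NO2- + H+; let x = [H+] at equilibrium.
Solve x² + 0.00048x − 7.73e-06 = 0 → x = 2.55 × 10^-3 M
% ionization = x/C₀ × 100% = 2.55 × 10^-3/0.0161 × 100% = 15.8%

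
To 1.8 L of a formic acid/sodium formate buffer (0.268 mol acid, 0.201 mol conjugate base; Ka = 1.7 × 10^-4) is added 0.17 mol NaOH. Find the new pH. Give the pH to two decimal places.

After neutralization: n(HCOOH) = 0.098 mol, n(HCOO-) = 0.371 mol.
pKa = −log(1.7 × 10^-4) = 3.770
Henderson–Hasselbalch with mole ratio 0.371/0.098: pH = 3.770 + (+0.578)

pH = 4.35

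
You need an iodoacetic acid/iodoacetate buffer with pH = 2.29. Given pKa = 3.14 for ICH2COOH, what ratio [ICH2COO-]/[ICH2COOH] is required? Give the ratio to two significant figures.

pH = pKa + log(r) ⇒ log(r) = 2.29 − 3.14 = -0.85
r = [ICH2COO-]/[ICH2COOH] = 10^(-0.85) = 0.141

ratio = 0.14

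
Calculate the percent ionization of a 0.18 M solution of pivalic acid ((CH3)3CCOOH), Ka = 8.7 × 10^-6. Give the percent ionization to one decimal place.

0.7%

(CH3)3CCOOH ⇌ (CH3)3CCOO- + H+; let x = [H+] at equilibrium.
x ≈ √(Ka·C₀) = √(8.7 × 10^-6 × 0.18) = 1.25 × 10^-3 M
% ionization = x/C₀ × 100% = 1.25 × 10^-3/0.18 × 100% = 0.7%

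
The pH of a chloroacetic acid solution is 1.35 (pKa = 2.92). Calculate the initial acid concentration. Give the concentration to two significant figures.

C₀ = 1.7 M

[H+] = 10^(-1.35) = 4.47 × 10^-2 M = x
Ka = 10^(−2.92) = 1.20 × 10^-3
Ka = x²/(C₀ − x) ⇒ C₀ = x + x²/Ka
C₀ = 4.47 × 10^-2 + (4.47 × 10^-2)²/(1.20 × 10^-3) = 1.71 M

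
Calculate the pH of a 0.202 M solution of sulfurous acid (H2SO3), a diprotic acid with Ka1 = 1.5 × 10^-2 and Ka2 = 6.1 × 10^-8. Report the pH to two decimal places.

pH = 1.32

Since Ka1 ≫ Ka2, the first ionization dominates [H+].
Ka1 = x²/(0.202 − x) = 1.5 × 10^-2
Solving the quadratic: x = (−Ka1 + √(Ka1² + 4·Ka1·C₀))/2 = 4.81 × 10^-2 M
pH = −log(4.81 × 10^-2) = 1.32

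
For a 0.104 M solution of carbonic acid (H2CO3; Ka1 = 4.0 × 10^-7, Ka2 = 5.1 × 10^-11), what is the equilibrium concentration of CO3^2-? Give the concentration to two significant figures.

First ionization gives [H+] ≈ [HCO3-] = 2.04 × 10^-4 M.
Second step: Ka2 = [H+][CO3^2-]/[HCO3-] ≈ [CO3^2-] (since [H+] ≈ [HCO3-]).
So [CO3^2-] ≈ Ka2.

5.1 × 10^-11 M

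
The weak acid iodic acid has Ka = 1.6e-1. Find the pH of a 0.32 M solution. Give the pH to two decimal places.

pH = 0.80

HIO3 ⇌ IO3- + H+
Ka = [H+]²/(0.32 − [H+]) = 1.6 × 10^-1
[H+] is not negligible relative to C₀; solve [H+]² + 0.16·[H+] − 0.0512 = 0.
[H+] = (−Ka + √(Ka² + 4·Ka·C₀))/2 = 1.60 × 10^-1 M
pH = −log(1.60 × 10^-1) = 0.80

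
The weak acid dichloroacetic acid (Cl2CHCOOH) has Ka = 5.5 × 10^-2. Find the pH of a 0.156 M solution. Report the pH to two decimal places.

pH = 1.16

Cl2CHCOOH ⇌ Cl2CHCOO- + H+
Ka = x²/(0.156 − x) = 5.5 × 10^-2
The 5% rule fails; solving x² + Ka·x − Ka·C₀ = 0 exactly:
x = (−Ka + √(Ka² + 4·Ka·C₀))/2 = 6.91 × 10^-2 M
pH = −log(6.91 × 10^-2) = 1.16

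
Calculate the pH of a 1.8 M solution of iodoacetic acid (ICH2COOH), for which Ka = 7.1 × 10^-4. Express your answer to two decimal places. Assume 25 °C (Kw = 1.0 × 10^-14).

pH = 1.45

ICH2COOH ⇌ ICH2COO- + H+
From the ICE table, Ka = [H+]²/(1.8 − [H+]) = 7.1 × 10^-4.
Neglecting [H+] in the denominator: [H+] = √(7.1 × 10^-4 × 1.8) = 3.57 × 10^-2 M
Check: 2% ionized — well under 5%, approximation valid.
pH = −log[H+] = −log(3.57 × 10^-2) = 1.45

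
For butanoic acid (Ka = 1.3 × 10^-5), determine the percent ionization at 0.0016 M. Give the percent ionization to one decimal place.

CH3(CH2)2COOH ⇌ CH3(CH2)2COO- + H+; let x = [H+] at equilibrium.
Solve x² + 1.3e-05x − 2.08e-08 = 0 → x = 1.38 × 10^-4 M
% ionization = x/C₀ × 100% = 1.38 × 10^-4/0.0016 × 100% = 8.6%

8.6%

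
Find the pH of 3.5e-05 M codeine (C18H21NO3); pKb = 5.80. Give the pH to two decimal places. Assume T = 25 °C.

C18H21NO3 + H2O ⇌ C18H22NO3+ + OH-
Kb = 10^(−5.80) = 1.58 × 10^-6
From the ICE table, Kb = [OH-]²/(3.5e-05 − [OH-]) = 1.58 × 10^-6.
The 5% rule fails; solving [OH-]² + Kb·[OH-] − Kb·C₀ = 0 exactly:
[OH-] = [−1.58e-06 + √(1.58e-06² + 2.21e-10)]/2 = 6.69 × 10^-6 M
pOH = −log(6.69 × 10^-6) = 5.17; pH = 14.00 − 5.17 = 8.83

pH = 8.83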